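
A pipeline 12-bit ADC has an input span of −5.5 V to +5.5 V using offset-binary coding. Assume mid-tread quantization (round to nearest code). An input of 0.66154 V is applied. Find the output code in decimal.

code 2294

With 4096 levels over 11 V, one step is 2.686 mV.
(V_in − V_low)/LSB = (0.66154 − (−5.5)) / 0.00268555 = 2294.333.
So the output code is 2294.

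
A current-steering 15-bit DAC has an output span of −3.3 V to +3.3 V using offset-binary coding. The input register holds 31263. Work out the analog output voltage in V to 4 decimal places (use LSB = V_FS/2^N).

2.9969 V

LSB = 6.6 V / 2^15 = 201.42 µV.
V_out = (−3.3) + 31263 × 0.000201416 V = 2.99687 V.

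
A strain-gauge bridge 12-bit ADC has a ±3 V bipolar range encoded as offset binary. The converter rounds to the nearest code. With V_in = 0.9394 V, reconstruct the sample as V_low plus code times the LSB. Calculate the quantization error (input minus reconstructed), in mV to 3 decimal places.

0.435 mV

One LSB is 6 V / 4096 = 1.465 mV.
Scaled input = 2689.2971 LSBs, so code = 2689.
Reconstructed: 0.93896484 V.
Error = 0.9394 − 0.93896484 = 0.000435156 V = 0.435 mV.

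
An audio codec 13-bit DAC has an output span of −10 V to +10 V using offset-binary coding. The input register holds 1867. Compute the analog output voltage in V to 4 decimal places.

LSB = 20 V / 2^13 = 2.441 mV.
V_out = (−10) + 1867 × 0.00244141 V = -5.44189 V.

-5.4419 V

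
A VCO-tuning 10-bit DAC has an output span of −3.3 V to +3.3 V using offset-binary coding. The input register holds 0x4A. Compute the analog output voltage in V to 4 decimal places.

-2.8230 V

LSB = 6.6 V / 2^10 = 6.445 mV.
Code 0x4A = 74 decimal.
V_out = (−3.3) + 74 × 0.00644531 V = -2.82305 V.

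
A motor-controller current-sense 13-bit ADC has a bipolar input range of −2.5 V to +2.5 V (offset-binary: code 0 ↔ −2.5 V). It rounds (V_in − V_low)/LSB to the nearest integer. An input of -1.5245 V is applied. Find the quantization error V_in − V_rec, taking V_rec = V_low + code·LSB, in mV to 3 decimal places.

LSB = 5/2^13 = 0.610 mV.
(-1.5245 − (−2.5))/0.000610352 = 1598.2592; round gives code 1598.
Reconstructed: -1.5246582 V.
Difference: 0.000158203 V → 0.158 mV.

0.158 mV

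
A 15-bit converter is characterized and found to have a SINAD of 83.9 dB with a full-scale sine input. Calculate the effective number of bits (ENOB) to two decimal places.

ENOB = (SINAD − 1.76) / 6.02 = (83.9 − 1.76)/6.02 = 13.645.

13.64 bits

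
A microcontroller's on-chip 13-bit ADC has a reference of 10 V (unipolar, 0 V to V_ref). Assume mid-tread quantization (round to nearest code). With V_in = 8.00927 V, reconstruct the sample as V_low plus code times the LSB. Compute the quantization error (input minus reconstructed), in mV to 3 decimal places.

One LSB is 10 V / 8192 = 1.221 mV.
(8.00927 − 0)/0.0012207 = 6561.1940; round gives code 6561.
Reconstructed: 8.0090332 V.
V_in − V_rec = 0.000236797 V = 0.237 mV.

0.237 mV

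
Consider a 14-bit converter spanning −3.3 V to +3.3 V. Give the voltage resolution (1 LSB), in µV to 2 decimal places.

Full-scale span = 6.6 V.
LSB = 6.6 / 2^14 = 6.6 / 16384 = 0.000402832 V = 402.83 µV.

402.83 µV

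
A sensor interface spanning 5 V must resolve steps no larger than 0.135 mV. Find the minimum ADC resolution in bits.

16 bits

Number of steps required ≥ 5 V / 0.135 mV = 37037.04.
Need 2^N ≥ 37037.04; 2^15 = 32768, 2^16 = 65536.
Minimum N = 16.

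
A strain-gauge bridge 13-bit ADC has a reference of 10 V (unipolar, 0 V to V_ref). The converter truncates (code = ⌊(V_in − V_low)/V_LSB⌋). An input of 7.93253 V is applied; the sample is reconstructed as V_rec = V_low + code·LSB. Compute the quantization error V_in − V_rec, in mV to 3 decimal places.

0.401 mV

Step size: 10 V ÷ 2^13 = 1.221 mV.
(7.93253 − 0)/0.0012207 = 6498.3286; ⌊·⌋ gives code 6498.
V_rec = 0 + 6498·0.0012207 = 7.9321289 V.
Difference: 0.000401094 V → 0.401 mV.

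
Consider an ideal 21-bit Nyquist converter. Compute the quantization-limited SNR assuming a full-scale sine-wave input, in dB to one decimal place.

128.2 dB

SNR ≈ 6.02·N + 1.76 dB = 6.02·21 + 1.76 = 128.18 dB.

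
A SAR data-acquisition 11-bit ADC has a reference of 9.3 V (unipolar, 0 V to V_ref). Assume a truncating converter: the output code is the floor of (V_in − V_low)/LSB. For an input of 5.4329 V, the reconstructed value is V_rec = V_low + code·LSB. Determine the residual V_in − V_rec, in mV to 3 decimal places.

LSB = 9.3/2^11 = 4.541 mV.
(V_in − V_low)/LSB = (5.4329 − 0)/0.00454102 = 1196.4064 → code 1196 (floor).
Reconstructed: 5.4310547 V.
Error = 5.4329 − 5.4310547 = 0.00184531 V = 1.845 mV.

1.845 mV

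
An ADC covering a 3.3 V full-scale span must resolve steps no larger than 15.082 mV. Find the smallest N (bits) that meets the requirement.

8 bits

Number of steps required ≥ 3.3 V / 15.082 mV = 218.80.
Need 2^N ≥ 218.80; 2^7 = 128, 2^8 = 256.
Minimum N = 8.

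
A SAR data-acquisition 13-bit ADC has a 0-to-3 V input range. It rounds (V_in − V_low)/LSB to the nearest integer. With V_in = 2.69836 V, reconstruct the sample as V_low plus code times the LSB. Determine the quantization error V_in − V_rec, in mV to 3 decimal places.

Step size: 3 V ÷ 2^13 = 366.21 µV.
Scaled input = 7368.3217 LSBs, so code = 7368.
V_rec = 0 + 7368·0.000366211 = 2.6982422 V.
Difference: 0.000117812 V → 0.118 mV.

0.118 mV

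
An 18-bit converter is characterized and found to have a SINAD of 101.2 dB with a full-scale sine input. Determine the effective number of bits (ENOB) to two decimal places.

ENOB = (SINAD − 1.76) / 6.02 = (101.2 − 1.76)/6.02 = 16.518.

16.52 bits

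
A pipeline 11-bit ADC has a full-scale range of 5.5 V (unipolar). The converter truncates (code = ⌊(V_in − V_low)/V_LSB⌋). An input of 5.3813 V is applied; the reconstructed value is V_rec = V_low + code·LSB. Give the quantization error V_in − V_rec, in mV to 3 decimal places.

Step size: 5.5 V ÷ 2^11 = 2.686 mV.
(5.3813 − 0)/0.00268555 = 2003.8004; ⌊·⌋ gives code 2003.
Reconstructed: 5.3791504 V.
Difference: 0.00214961 V → 2.150 mV.

2.150 mV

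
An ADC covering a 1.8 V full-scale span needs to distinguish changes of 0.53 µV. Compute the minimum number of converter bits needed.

Number of steps required ≥ 1.8 V / 0.53 µV = 3396226.42.
Need 2^N ≥ 3396226.42; 2^21 = 2097152, 2^22 = 4194304.
Minimum N = 22.

22 bits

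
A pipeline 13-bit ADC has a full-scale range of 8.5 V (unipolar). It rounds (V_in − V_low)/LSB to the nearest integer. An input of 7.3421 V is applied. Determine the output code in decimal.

code 7076

With 8192 levels over 8.5 V, one step is 1.038 mV.
Input sits at 7076.057 steps above V_low.
So the output code is 7076.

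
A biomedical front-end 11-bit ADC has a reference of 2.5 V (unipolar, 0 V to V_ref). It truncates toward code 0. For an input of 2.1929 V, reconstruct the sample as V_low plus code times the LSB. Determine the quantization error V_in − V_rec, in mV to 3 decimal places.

One LSB is 2.5 V / 2048 = 1.221 mV.
(2.1929 − 0)/0.0012207 = 1796.4237; ⌊·⌋ gives code 1796.
V_rec = 0 + 1796·0.0012207 = 2.1923828 V.
V_in − V_rec = 0.000517187 V = 0.517 mV.

0.517 mV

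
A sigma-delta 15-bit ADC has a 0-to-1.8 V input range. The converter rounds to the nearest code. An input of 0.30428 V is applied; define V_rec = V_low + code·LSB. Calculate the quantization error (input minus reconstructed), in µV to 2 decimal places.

One LSB is 1.8 V / 32768 = 54.93 µV.
Scaled input = 5539.2484 LSBs, so code = 5539.
Code 5539 maps back to 0 + 5539×5.49316e-05 V = 0.30426636 V.
V_in − V_rec = 1.36426e-05 V = 13.64 µV.

13.64 µV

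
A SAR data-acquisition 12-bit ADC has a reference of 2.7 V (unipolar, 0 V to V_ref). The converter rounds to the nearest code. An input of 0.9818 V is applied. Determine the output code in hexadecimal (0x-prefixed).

code 0x5D1 (decimal 1489)

Full-scale span = 2.7 V; LSB = 2.7/2^12 = 0.659 mV.
(V_in − V_low)/LSB = (0.9818 − 0) / 0.00065918 = 1489.427.
round(1489.427) = 1489.
In hexadecimal (0x-prefixed): 0x5D1.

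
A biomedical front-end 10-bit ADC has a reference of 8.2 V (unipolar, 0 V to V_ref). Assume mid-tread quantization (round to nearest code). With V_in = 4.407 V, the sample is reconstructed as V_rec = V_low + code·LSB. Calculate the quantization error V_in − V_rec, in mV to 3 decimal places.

2.703 mV

One LSB is 8.2 V / 1024 = 8.008 mV.
(V_in − V_low)/LSB = (4.407 − 0)/0.00800781 = 550.3376 → code 550 (round).
V_rec = 0 + 550·0.00800781 = 4.4042969 V.
V_in − V_rec = 0.00270312 V = 2.703 mV.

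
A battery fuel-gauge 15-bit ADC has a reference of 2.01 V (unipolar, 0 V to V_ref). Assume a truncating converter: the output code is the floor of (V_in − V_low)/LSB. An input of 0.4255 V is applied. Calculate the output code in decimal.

Full-scale span = 2.01 V; LSB = 2.01/2^15 = 61.34 µV.
(0.4255 − 0) / 6.13403e-05 = 6936.708 LSBs.
So the output code is 6936.

code 6936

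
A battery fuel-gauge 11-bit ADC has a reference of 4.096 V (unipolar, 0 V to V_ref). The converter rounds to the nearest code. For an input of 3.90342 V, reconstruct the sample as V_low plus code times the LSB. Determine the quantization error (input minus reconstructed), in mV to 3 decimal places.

-0.580 mV

One LSB is 4.096 V / 2048 = 2.000 mV.
(3.90342 − 0)/0.002 = 1951.7100; round gives code 1952.
Reconstructed: 3.904 V.
Difference: -0.00058 V → -0.580 mV.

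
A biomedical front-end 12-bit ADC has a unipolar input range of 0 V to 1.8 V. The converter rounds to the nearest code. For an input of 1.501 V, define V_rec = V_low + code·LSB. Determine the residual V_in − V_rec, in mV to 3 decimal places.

One LSB is 1.8 V / 4096 = 439.45 µV.
(1.501 − 0)/0.000439453 = 3415.6089; round gives code 3416.
V_rec = 0 + 3416·0.000439453 = 1.5011719 V.
V_in − V_rec = -0.000171875 V = -0.172 mV.

-0.172 mV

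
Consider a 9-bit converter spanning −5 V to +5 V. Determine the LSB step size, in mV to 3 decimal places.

Full-scale span = 10 V.
LSB = 10 / 2^9 = 10 / 512 = 0.0195312 V = 19.531 mV.

19.531 mV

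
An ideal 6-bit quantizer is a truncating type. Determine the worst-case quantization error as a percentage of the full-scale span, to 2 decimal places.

1.56 %

Truncating → worst-case error = 1 LSB = V_FS/2^6, so 100/64 = 1.5625 % of full scale.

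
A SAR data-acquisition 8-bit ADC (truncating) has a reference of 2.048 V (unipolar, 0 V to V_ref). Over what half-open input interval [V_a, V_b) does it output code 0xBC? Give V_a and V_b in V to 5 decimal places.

[1.50400 V, 1.51200 V)

LSB = 2.048/2^8 = 8.000 mV.
Code 0xBC = 188 decimal.
V_a = V_low + 188·LSB = 1.504 V; V_b = V_low + 189·LSB = 1.512 V.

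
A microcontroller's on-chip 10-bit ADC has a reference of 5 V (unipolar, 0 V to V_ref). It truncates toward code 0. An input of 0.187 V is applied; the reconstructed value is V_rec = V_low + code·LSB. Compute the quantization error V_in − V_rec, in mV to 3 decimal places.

1.453 mV

LSB = 5/2^10 = 4.883 mV.
Scaled input = 38.2976 LSBs, so code = 38.
V_rec = 0 + 38·0.00488281 = 0.18554688 V.
V_in − V_rec = 0.00145312 V = 1.453 mV.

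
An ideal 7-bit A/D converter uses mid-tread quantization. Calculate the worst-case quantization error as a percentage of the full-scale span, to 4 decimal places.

Rounding → worst-case error = ½ LSB = V_FS/2^8, so 100/256 = 0.390625 % of full scale.

0.3906 %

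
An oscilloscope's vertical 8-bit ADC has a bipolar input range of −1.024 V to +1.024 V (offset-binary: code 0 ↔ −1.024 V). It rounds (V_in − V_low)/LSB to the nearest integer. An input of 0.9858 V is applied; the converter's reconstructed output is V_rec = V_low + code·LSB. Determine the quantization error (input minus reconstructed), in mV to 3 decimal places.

1.800 mV

LSB = 2.048/2^8 = 8.000 mV.
(V_in − V_low)/LSB = (0.9858 − (−1.024))/0.008 = 251.2250 → code 251 (round).
Code 251 maps back to (−1.024) + 251×0.008 V = 0.984 V.
Error = 0.9858 − 0.984 = 0.0018 V = 1.800 mV.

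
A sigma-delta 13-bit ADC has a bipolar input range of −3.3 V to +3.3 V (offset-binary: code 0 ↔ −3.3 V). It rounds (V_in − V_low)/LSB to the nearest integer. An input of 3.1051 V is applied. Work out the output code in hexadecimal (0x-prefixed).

code 0x1F0E (decimal 7950)

Full-scale span = 6.6 V; LSB = 6.6/2^13 = 0.806 mV.
Input sits at 7950.088 steps above V_low.
So the output code is 7950.
In hexadecimal (0x-prefixed): 0x1F0E.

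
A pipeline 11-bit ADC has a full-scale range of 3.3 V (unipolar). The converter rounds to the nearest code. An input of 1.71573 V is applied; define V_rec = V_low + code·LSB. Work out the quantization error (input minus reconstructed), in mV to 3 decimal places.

LSB = 3.3/2^11 = 1.611 mV.
Scaled input = 1064.7924 LSBs, so code = 1065.
Code 1065 maps back to 0 + 1065×0.00161133 V = 1.7160645 V.
Error = 1.71573 − 1.7160645 = -0.000334453 V = -0.334 mV.

-0.334 mV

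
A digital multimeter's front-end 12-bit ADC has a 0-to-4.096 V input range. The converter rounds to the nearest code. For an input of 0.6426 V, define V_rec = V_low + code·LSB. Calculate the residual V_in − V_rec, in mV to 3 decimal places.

One LSB is 4.096 V / 4096 = 1.000 mV.
Scaled input = 642.6000 LSBs, so code = 643.
Code 643 maps back to 0 + 643×0.001 V = 0.643 V.
V_in − V_rec = -0.0004 V = -0.400 mV.

-0.400 mV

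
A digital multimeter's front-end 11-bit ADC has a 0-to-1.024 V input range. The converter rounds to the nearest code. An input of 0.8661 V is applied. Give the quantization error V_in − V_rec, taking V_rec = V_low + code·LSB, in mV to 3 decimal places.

Step size: 1.024 V ÷ 2^11 = 0.500 mV.
(0.8661 − 0)/0.0005 = 1732.2000; round gives code 1732.
Reconstructed: 0.866 V.
Difference: 0.0001 V → 0.100 mV.

0.100 mV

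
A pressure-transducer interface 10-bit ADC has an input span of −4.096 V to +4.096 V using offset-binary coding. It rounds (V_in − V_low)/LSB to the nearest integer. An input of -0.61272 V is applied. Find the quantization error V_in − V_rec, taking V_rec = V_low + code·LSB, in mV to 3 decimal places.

LSB = 8.192/2^10 = 8.000 mV.
(-0.61272 − (−4.096))/0.008 = 435.4100; round gives code 435.
Code 435 maps back to (−4.096) + 435×0.008 V = -0.616 V.
V_in − V_rec = 0.00328 V = 3.280 mV.

3.280 mV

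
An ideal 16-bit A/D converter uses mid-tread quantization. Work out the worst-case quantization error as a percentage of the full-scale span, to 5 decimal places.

Rounding → worst-case error = ½ LSB = V_FS/2^17, so 100/131072 = 0.000762939 % of full scale.

0.00076 %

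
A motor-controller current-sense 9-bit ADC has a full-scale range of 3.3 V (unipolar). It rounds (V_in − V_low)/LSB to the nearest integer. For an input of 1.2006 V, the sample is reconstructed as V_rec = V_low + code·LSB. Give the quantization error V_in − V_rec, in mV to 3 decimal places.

1.772 mV

LSB = 3.3/2^9 = 6.445 mV.
(1.2006 − 0)/0.00644531 = 186.2749; round gives code 186.
Reconstructed: 1.1988281 V.
Difference: 0.00177188 V → 1.772 mV.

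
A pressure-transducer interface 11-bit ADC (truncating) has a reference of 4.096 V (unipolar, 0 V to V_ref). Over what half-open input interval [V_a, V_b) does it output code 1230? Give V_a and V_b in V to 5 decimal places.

LSB = 4.096/2^11 = 2.000 mV.
V_a = V_low + 1230·LSB = 2.46 V; V_b = V_low + 1231·LSB = 2.462 V.

[2.46000 V, 2.46200 V)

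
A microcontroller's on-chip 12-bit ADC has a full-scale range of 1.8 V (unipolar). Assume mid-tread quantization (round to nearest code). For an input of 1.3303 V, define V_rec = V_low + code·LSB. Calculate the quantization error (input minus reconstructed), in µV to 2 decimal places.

Step size: 1.8 V ÷ 2^12 = 439.45 µV.
(V_in − V_low)/LSB = (1.3303 − 0)/0.000439453 = 3027.1716 → code 3027 (round).
Code 3027 maps back to 0 + 3027×0.000439453 V = 1.3302246 V.
V_in − V_rec = 7.53906e-05 V = 75.39 µV.

75.39 µV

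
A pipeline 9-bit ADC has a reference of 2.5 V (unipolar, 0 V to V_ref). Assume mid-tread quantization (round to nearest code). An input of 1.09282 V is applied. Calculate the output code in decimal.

Full-scale span = 2.5 V; LSB = 2.5/2^9 = 4.883 mV.
(1.09282 − 0) / 0.00488281 = 223.810 LSBs.
Round → code 224.

code 224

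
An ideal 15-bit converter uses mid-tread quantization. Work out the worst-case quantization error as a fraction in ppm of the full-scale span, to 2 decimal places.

Rounding → worst-case error = ½ LSB = V_FS/2^16, so 1e+06/65536 = 15.2588 ppm of full scale.

15.26 ppm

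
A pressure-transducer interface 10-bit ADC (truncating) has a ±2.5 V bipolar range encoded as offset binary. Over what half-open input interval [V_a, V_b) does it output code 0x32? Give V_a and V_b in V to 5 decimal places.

[-2.25586 V, -2.25098 V)

LSB = 5/2^10 = 4.883 mV.
Code 0x32 = 50 decimal.
V_a = V_low + 50·LSB = -2.25586 V; V_b = V_low + 51·LSB = -2.25098 V.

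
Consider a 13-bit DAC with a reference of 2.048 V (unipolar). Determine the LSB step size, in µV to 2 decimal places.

Full-scale span = 2.048 V.
LSB = 2.048 / 2^13 = 2.048 / 8192 = 0.00025 V = 250.00 µV.

250.00 µV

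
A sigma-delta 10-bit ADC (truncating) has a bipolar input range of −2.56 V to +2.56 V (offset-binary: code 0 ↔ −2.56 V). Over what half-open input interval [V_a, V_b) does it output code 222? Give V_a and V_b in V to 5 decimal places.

LSB = 5.12/2^10 = 5.000 mV.
V_a = V_low + 222·LSB = -1.45 V; V_b = V_low + 223·LSB = -1.445 V.

[-1.45000 V, -1.44500 V)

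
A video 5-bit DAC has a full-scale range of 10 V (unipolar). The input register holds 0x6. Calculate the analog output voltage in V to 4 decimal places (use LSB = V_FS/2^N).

LSB = 10 V / 2^5 = 312.500 mV.
Code 0x6 = 6 decimal.
V_out = 0 + 6 × 0.3125 V = 1.875 V.

1.8750 V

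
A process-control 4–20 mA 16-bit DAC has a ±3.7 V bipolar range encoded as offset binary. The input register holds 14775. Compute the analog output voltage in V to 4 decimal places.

-2.0317 V

LSB = 7.4 V / 2^16 = 112.92 µV.
V_out = (−3.7) + 14775 × 0.000112915 V = -2.03168 V.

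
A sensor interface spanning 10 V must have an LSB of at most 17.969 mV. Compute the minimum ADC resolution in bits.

10 bits

Number of steps required ≥ 10 V / 17.969 mV = 556.51.
Need 2^N ≥ 556.51; 2^9 = 512, 2^10 = 1024.
Minimum N = 10.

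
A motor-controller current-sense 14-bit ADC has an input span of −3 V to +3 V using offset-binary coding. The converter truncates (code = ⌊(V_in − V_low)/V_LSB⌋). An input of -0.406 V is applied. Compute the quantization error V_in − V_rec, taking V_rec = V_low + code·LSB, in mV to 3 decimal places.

One LSB is 6 V / 16384 = 366.21 µV.
(-0.406 − (−3))/0.000366211 = 7083.3493; ⌊·⌋ gives code 7083.
V_rec = (−3) + 7083·0.000366211 = -0.40612793 V.
Error = -0.406 − (−0.40612793) = 0.00012793 V = 0.128 mV.

0.128 mV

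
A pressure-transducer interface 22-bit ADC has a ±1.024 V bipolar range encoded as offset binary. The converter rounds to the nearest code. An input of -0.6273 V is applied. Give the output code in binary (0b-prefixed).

code 0b11000110010110011010 (decimal 812442)

With 4194304 levels over 2.048 V, one step is 0.49 µV.
(V_in − V_low)/LSB = (-0.6273 − (−1.024)) / 4.88281e-07 = 812441.600.
round(812441.600) = 812442.
In binary (0b-prefixed): 0b11000110010110011010.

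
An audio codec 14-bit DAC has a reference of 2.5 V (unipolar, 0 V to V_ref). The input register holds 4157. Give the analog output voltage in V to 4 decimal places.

0.6343 V

LSB = 2.5 V / 2^14 = 152.59 µV.
V_out = 0 + 4157 × 0.000152588 V = 0.634308 V.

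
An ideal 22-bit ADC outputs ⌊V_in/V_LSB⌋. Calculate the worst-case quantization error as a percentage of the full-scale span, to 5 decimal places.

Truncating → worst-case error = 1 LSB = V_FS/2^22, so 100/4194304 = 2.38419e-05 % of full scale.

0.00002 %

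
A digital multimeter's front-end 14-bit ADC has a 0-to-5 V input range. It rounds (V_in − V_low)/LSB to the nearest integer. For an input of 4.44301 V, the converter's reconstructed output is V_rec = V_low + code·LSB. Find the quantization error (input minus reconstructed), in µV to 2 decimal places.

LSB = 5/2^14 = 305.18 µV.
Scaled input = 14558.8552 LSBs, so code = 14559.
Code 14559 maps back to 0 + 14559×0.000305176 V = 4.4430542 V.
Error = 4.44301 − 4.4430542 = -4.41992e-05 V = -44.20 µV.

-44.20 µV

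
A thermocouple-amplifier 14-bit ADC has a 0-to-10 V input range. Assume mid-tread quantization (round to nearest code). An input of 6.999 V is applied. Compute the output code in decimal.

code 11467

LSB = 10 V / 16384 = 0.610 mV.
(V_in − V_low)/LSB = (6.999 − 0) / 0.000610352 = 11467.162.
Round → code 11467.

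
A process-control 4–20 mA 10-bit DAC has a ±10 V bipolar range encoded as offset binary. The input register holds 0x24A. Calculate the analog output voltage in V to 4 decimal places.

LSB = 20 V / 2^10 = 19.531 mV.
Code 0x24A = 586 decimal.
V_out = (−10) + 586 × 0.0195312 V = 1.44531 V.

1.4453 V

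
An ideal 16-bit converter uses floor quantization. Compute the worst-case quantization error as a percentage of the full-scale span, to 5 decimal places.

0.00153 %

Truncating → worst-case error = 1 LSB = V_FS/2^16, so 100/65536 = 0.00152588 % of full scale.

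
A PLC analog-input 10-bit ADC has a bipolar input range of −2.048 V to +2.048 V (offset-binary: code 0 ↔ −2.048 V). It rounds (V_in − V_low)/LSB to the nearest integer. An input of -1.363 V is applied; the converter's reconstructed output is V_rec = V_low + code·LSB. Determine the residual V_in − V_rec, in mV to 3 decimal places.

LSB = 4.096/2^10 = 4.000 mV.
Scaled input = 171.2500 LSBs, so code = 171.
V_rec = (−2.048) + 171·0.004 = -1.364 V.
Difference: 0.001 V → 1.000 mV.

1.000 mV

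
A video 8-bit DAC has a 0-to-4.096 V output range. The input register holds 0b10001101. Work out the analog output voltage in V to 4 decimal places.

LSB = 4.096 V / 2^8 = 16.000 mV.
Code 0b10001101 = 141 decimal.
V_out = 0 + 141 × 0.016 V = 2.256 V.

2.2560 V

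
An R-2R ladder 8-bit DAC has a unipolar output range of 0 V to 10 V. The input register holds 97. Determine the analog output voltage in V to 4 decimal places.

3.7891 V

LSB = 10 V / 2^8 = 39.062 mV.
V_out = 0 + 97 × 0.0390625 V = 3.78906 V.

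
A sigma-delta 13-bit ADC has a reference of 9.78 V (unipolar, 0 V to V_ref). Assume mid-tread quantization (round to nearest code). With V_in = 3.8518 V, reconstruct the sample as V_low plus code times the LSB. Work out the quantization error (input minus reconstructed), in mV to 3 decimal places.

0.447 mV

Step size: 9.78 V ÷ 2^13 = 1.194 mV.
(V_in − V_low)/LSB = (3.8518 − 0)/0.00119385 = 3226.3748 → code 3226 (round).
Code 3226 maps back to 0 + 3226×0.00119385 V = 3.8513525 V.
Difference: 0.000447461 V → 0.447 mV.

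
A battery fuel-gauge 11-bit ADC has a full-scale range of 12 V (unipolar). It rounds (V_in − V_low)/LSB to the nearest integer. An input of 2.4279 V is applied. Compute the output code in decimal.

code 414

LSB = 12 V / 2048 = 5.859 mV.
Input sits at 414.362 steps above V_low.
Round → code 414.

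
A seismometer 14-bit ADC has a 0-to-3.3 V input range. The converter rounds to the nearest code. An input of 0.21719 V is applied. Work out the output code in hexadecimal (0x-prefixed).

With 16384 levels over 3.3 V, one step is 201.42 µV.
(0.21719 − 0) / 0.000201416 = 1078.315 LSBs.
Round → code 1078.
In hexadecimal (0x-prefixed): 0x436.

code 0x436 (decimal 1078)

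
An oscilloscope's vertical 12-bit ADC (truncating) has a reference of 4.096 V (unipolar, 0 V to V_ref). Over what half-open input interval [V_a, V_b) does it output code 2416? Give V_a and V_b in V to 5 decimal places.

[2.41600 V, 2.41700 V)

LSB = 4.096/2^12 = 1.000 mV.
V_a = V_low + 2416·LSB = 2.416 V; V_b = V_low + 2417·LSB = 2.417 V.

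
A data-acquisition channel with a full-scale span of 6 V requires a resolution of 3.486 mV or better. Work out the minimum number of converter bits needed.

11 bits

Number of steps required ≥ 6 V / 3.486 mV = 1721.17.
Need 2^N ≥ 1721.17; 2^10 = 1024, 2^11 = 2048.
Minimum N = 11.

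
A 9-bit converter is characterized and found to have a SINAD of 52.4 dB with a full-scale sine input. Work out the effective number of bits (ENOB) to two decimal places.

8.41 bits

ENOB = (SINAD − 1.76) / 6.02 = (52.4 − 1.76)/6.02 = 8.412.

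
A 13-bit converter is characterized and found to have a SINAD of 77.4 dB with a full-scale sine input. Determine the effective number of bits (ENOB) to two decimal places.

12.56 bits

ENOB = (SINAD − 1.76) / 6.02 = (77.4 − 1.76)/6.02 = 12.565.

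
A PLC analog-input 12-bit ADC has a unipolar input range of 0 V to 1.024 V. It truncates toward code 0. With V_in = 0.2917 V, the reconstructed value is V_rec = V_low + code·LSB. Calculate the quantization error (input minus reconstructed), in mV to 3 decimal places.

0.200 mV

One LSB is 1.024 V / 4096 = 250.00 µV.
(0.2917 − 0)/0.00025 = 1166.8000; ⌊·⌋ gives code 1166.
Code 1166 maps back to 0 + 1166×0.00025 V = 0.2915 V.
Difference: 0.0002 V → 0.200 mV.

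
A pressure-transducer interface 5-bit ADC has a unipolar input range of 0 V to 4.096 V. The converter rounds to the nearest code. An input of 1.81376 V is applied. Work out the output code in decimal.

code 14

With 32 levels over 4.096 V, one step is 128.000 mV.
Input sits at 14.170 steps above V_low.
Round → code 14.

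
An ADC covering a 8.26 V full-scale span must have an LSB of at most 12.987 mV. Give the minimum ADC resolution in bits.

10 bits

Number of steps required ≥ 8.26 V / 12.987 mV = 636.02.
Need 2^N ≥ 636.02; 2^9 = 512, 2^10 = 1024.
Minimum N = 10.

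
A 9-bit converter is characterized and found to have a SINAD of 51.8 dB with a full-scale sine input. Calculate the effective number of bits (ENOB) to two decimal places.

ENOB = (SINAD − 1.76) / 6.02 = (51.8 − 1.76)/6.02 = 8.312.

8.31 bits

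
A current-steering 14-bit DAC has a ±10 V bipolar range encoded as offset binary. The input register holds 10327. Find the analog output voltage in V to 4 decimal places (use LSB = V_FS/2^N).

2.6062 V

LSB = 20 V / 2^14 = 1.221 mV.
V_out = (−10) + 10327 × 0.0012207 V = 2.6062 V.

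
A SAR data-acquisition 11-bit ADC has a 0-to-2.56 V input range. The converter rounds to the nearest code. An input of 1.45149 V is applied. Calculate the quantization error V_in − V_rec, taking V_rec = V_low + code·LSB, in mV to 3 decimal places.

Step size: 2.56 V ÷ 2^11 = 1.250 mV.
Scaled input = 1161.1920 LSBs, so code = 1161.
Reconstructed: 1.45125 V.
V_in − V_rec = 0.00024 V = 0.240 mV.

0.240 mV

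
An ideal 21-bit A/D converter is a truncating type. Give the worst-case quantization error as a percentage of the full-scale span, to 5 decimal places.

Truncating → worst-case error = 1 LSB = V_FS/2^21, so 100/2097152 = 4.76837e-05 % of full scale.

0.00005 %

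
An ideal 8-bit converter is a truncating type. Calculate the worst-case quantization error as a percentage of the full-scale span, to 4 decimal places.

Truncating → worst-case error = 1 LSB = V_FS/2^8, so 100/256 = 0.390625 % of full scale.

0.3906 %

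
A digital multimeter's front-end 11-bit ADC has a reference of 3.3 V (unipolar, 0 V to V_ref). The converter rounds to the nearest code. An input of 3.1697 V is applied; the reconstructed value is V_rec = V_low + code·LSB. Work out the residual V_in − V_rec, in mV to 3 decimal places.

0.218 mV

One LSB is 3.3 V / 2048 = 1.611 mV.
Scaled input = 1967.1350 LSBs, so code = 1967.
Reconstructed: 3.1694824 V.
Error = 3.1697 − 3.1694824 = 0.000217578 V = 0.218 mV.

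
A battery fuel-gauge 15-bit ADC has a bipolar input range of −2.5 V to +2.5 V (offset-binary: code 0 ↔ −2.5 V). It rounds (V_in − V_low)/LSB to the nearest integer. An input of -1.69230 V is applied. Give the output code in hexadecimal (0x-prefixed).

code 0x14AD (decimal 5293)

Full-scale span = 5 V; LSB = 5/2^15 = 152.59 µV.
(-1.69230 − (−2.5)) / 0.000152588 = 5293.343 LSBs.
So the output code is 5293.
In hexadecimal (0x-prefixed): 0x14AD.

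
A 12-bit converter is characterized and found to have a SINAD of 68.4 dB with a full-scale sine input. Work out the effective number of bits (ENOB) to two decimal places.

ENOB = (SINAD − 1.76) / 6.02 = (68.4 − 1.76)/6.02 = 11.070.

11.07 bits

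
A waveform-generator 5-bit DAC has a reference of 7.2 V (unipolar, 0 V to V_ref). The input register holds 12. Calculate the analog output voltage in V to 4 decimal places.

LSB = 7.2 V / 2^5 = 225.000 mV.
V_out = 0 + 12 × 0.225 V = 2.7 V.

2.7000 V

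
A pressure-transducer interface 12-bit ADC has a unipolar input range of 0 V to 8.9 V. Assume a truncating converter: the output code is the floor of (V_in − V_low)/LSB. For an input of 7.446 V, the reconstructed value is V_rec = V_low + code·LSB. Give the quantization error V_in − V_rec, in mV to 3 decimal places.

1.811 mV

One LSB is 8.9 V / 4096 = 2.173 mV.
(7.446 − 0)/0.00217285 = 3426.8333; ⌊·⌋ gives code 3426.
V_rec = 0 + 3426·0.00217285 = 7.4441895 V.
V_in − V_rec = 0.00181055 V = 1.811 mV.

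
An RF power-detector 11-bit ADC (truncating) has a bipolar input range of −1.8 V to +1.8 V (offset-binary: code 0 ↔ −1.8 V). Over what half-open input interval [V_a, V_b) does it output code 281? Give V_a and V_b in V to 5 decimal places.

[-1.30605 V, -1.30430 V)

LSB = 3.6/2^11 = 1.758 mV.
V_a = V_low + 281·LSB = -1.30605 V; V_b = V_low + 282·LSB = -1.3043 V.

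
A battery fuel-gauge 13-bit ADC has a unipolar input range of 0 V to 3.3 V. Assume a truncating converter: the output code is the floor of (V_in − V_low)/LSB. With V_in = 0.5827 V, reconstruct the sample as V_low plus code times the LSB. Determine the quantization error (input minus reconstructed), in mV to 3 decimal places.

One LSB is 3.3 V / 8192 = 402.83 µV.
(V_in − V_low)/LSB = (0.5827 − 0)/0.000402832 = 1446.5086 → code 1446 (floor).
V_rec = 0 + 1446·0.000402832 = 0.58249512 V.
Error = 0.5827 − 0.58249512 = 0.000204883 V = 0.205 mV.

0.205 mV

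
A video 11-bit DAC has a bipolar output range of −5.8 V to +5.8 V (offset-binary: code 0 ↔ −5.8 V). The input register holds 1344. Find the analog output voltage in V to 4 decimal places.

1.8125 V

LSB = 11.6 V / 2^11 = 5.664 mV.
V_out = (−5.8) + 1344 × 0.00566406 V = 1.8125 V.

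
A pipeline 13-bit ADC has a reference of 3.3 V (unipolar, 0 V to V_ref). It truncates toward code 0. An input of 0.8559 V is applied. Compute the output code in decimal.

code 2124

LSB = 3.3 V / 8192 = 402.83 µV.
(V_in − V_low)/LSB = (0.8559 − 0) / 0.000402832 = 2124.707.
So the output code is 2124.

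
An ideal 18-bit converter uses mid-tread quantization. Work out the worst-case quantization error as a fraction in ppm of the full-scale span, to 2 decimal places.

Rounding → worst-case error = ½ LSB = V_FS/2^19, so 1e+06/524288 = 1.90735 ppm of full scale.

1.91 ppm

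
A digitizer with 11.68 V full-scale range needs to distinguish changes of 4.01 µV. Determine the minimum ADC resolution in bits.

Number of steps required ≥ 11.68 V / 4.01 µV = 2912718.20.
Need 2^N ≥ 2912718.20; 2^21 = 2097152, 2^22 = 4194304.
Minimum N = 22.

22 bits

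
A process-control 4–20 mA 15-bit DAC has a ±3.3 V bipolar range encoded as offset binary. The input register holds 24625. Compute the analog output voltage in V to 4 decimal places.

1.6599 V

LSB = 6.6 V / 2^15 = 201.42 µV.
V_out = (−3.3) + 24625 × 0.000201416 V = 1.65987 V.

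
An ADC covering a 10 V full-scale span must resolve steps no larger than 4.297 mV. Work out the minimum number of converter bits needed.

Number of steps required ≥ 10 V / 4.297 mV = 2327.21.
Need 2^N ≥ 2327.21; 2^11 = 2048, 2^12 = 4096.
Minimum N = 12.

12 bits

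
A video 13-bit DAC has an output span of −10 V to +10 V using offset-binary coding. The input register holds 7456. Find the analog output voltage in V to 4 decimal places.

LSB = 20 V / 2^13 = 2.441 mV.
V_out = (−10) + 7456 × 0.00244141 V = 8.20312 V.

8.2031 V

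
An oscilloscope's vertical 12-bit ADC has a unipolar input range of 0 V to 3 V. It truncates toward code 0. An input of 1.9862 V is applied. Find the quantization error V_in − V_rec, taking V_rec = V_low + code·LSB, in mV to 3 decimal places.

0.604 mV

One LSB is 3 V / 4096 = 0.732 mV.
Scaled input = 2711.8251 LSBs, so code = 2711.
Reconstructed: 1.9855957 V.
Difference: 0.000604297 V → 0.604 mV.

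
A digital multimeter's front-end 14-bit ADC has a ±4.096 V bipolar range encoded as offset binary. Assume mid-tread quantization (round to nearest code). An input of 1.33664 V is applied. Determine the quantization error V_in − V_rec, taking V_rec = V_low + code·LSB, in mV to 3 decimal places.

One LSB is 8.192 V / 16384 = 0.500 mV.
(V_in − V_low)/LSB = (1.33664 − (−4.096))/0.0005 = 10865.2800 → code 10865 (round).
Code 10865 maps back to (−4.096) + 10865×0.0005 V = 1.3365 V.
V_in − V_rec = 0.00014 V = 0.140 mV.

0.140 mV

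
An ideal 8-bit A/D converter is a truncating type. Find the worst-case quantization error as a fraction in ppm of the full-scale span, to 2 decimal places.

3906.25 ppm

Truncating → worst-case error = 1 LSB = V_FS/2^8, so 1e+06/256 = 3906.25 ppm of full scale.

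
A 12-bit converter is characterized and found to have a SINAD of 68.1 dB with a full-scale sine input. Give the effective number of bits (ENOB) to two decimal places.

ENOB = (SINAD − 1.76) / 6.02 = (68.1 − 1.76)/6.02 = 11.020.

11.02 bits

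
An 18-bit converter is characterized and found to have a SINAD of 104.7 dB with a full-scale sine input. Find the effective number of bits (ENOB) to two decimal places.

ENOB = (SINAD − 1.76) / 6.02 = (104.7 − 1.76)/6.02 = 17.100.

17.10 bits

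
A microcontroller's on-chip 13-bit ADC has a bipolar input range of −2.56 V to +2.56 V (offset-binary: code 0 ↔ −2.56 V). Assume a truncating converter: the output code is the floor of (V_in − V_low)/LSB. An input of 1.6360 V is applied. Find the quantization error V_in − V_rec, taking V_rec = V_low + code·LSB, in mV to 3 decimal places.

0.375 mV

Step size: 5.12 V ÷ 2^13 = 0.625 mV.
(V_in − V_low)/LSB = (1.6360 − (−2.56))/0.000625 = 6713.6000 → code 6713 (floor).
V_rec = (−2.56) + 6713·0.000625 = 1.635625 V.
V_in − V_rec = 0.000375 V = 0.375 mV.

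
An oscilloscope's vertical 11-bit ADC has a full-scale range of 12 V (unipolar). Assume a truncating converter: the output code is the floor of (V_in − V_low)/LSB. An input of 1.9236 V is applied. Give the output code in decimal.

Full-scale span = 12 V; LSB = 12/2^11 = 5.859 mV.
(1.9236 − 0) / 0.00585938 = 328.294 LSBs.
⌊·⌋(328.294) = 328.

code 328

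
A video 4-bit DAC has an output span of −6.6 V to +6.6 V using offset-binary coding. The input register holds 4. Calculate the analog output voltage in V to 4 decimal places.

-3.3000 V

LSB = 13.2 V / 2^4 = 0.8250 V.
V_out = (−6.6) + 4 × 0.825 V = -3.3 V.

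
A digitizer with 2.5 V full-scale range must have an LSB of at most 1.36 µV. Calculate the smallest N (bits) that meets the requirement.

Number of steps required ≥ 2.5 V / 1.36 µV = 1838235.29.
Need 2^N ≥ 1838235.29; 2^20 = 1048576, 2^21 = 2097152.
Minimum N = 21.

21 bits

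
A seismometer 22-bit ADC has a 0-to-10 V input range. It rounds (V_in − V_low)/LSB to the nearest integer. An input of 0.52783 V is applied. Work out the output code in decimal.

With 4194304 levels over 10 V, one step is 2.38 µV.
Input sits at 221387.948 steps above V_low.
round(221387.948) = 221388.

code 221388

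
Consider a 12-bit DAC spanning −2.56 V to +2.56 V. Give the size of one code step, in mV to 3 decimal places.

Full-scale span = 5.12 V.
LSB = 5.12 / 2^12 = 5.12 / 4096 = 0.00125 V = 1.250 mV.

1.250 mV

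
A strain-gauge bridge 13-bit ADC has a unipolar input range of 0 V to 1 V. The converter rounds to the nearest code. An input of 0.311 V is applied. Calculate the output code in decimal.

With 8192 levels over 1 V, one step is 122.07 µV.
(0.311 − 0) / 0.00012207 = 2547.712 LSBs.
round(2547.712) = 2548.

code 2548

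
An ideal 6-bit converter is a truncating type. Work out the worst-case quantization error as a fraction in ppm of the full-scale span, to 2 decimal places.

Truncating → worst-case error = 1 LSB = V_FS/2^6, so 1e+06/64 = 15625 ppm of full scale.

15625.00 ppm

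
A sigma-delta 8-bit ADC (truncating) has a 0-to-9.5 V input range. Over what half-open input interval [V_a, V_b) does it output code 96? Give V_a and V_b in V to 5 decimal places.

LSB = 9.5/2^8 = 37.109 mV.
V_a = V_low + 96·LSB = 3.5625 V; V_b = V_low + 97·LSB = 3.59961 V.

[3.56250 V, 3.59961 V)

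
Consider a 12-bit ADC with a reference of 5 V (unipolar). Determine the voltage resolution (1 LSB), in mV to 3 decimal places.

Full-scale span = 5 V.
LSB = 5 / 2^12 = 5 / 4096 = 0.0012207 V = 1.221 mV.

1.221 mV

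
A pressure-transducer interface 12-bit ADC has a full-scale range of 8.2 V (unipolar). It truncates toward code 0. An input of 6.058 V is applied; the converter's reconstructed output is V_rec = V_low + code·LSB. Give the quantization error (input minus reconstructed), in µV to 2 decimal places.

Step size: 8.2 V ÷ 2^12 = 2.002 mV.
(6.058 − 0)/0.00200195 = 3026.0449; ⌊·⌋ gives code 3026.
V_rec = 0 + 3026·0.00200195 = 6.0579102 V.
Difference: 8.98437e-05 V → 89.84 µV.

89.84 µV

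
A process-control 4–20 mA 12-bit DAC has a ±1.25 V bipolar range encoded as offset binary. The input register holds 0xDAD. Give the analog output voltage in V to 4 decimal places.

0.8868 V

LSB = 2.5 V / 2^12 = 0.610 mV.
Code 0xDAD = 3501 decimal.
V_out = (−1.25) + 3501 × 0.000610352 V = 0.886841 V.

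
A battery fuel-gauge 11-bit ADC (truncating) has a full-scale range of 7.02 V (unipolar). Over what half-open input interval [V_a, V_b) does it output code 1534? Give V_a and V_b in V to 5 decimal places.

[5.25814 V, 5.26157 V)

LSB = 7.02/2^11 = 3.428 mV.
V_a = V_low + 1534·LSB = 5.25814 V; V_b = V_low + 1535·LSB = 5.26157 V.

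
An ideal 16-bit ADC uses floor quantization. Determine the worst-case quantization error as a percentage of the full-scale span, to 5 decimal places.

0.00153 %

Truncating → worst-case error = 1 LSB = V_FS/2^16, so 100/65536 = 0.00152588 % of full scale.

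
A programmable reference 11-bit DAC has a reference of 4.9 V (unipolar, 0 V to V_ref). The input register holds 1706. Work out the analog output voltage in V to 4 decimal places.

LSB = 4.9 V / 2^11 = 2.393 mV.
V_out = 0 + 1706 × 0.00239258 V = 4.08174 V.

4.0817 V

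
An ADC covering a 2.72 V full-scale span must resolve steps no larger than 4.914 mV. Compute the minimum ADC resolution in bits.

Number of steps required ≥ 2.72 V / 4.914 mV = 553.52.
Need 2^N ≥ 553.52; 2^9 = 512, 2^10 = 1024.
Minimum N = 10.

10 bits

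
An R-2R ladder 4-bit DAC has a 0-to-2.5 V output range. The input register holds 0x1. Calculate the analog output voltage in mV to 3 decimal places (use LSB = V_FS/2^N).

156.250 mV

LSB = 2.5 V / 2^4 = 156.250 mV.
Code 0x1 = 1 decimal.
V_out = 0 + 1 × 0.15625 V = 0.15625 V.
= 156.250 mV.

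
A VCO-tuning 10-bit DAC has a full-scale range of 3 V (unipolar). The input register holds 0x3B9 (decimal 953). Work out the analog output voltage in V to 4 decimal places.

LSB = 3 V / 2^10 = 2.930 mV.
Code 0x3B9 = 953 decimal.
V_out = 0 + 953 × 0.00292969 V = 2.79199 V.

2.7920 V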